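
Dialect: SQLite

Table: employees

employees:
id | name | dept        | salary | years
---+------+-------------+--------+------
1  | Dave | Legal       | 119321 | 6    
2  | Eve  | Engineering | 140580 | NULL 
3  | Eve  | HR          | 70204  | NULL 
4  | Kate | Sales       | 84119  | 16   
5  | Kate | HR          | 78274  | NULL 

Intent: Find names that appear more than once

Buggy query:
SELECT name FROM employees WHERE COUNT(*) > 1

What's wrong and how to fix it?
Bug: COUNT(*) is an aggregate and cannot be used in WHERE

Fix: Group first, then use HAVING for the count condition

Corrected query:
SELECT name FROM employees GROUP BY name HAVING COUNT(*) > 1

Result:
name
----
Eve 
Kate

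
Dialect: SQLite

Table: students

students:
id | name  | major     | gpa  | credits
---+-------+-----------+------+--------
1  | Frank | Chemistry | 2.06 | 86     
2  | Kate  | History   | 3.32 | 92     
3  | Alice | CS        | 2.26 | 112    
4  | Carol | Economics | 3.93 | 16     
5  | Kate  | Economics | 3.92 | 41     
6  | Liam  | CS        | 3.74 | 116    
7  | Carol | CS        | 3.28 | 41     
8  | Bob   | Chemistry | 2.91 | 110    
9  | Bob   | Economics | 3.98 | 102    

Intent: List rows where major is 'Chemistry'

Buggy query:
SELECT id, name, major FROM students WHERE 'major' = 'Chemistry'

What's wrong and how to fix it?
Bug: Single quotes denote string literals in SQL; the column name is being compared as a constant string

Fix: Remove the quotes around the column name (or use double quotes for an identifier)

Corrected query:
SELECT id, name, major FROM students WHERE major = 'Chemistry'

Result:
id | name  | major    
---+-------+----------
1  | Frank | Chemistry
8  | Bob   | Chemistry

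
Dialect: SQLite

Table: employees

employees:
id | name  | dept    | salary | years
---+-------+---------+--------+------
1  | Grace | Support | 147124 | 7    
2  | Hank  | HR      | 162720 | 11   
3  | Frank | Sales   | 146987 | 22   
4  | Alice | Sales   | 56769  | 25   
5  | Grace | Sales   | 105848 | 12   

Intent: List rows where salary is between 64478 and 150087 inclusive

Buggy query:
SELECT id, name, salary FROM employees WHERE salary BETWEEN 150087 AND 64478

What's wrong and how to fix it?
Bug: The bounds are reversed; BETWEEN a AND b requires a <= b to match anything

Fix: Write BETWEEN 64478 AND 150087

Corrected query:
SELECT id, name, salary FROM employees WHERE salary BETWEEN 64478 AND 150087

Result:
id | name  | salary
---+-------+-------
1  | Grace | 147124
3  | Frank | 146987
5  | Grace | 105848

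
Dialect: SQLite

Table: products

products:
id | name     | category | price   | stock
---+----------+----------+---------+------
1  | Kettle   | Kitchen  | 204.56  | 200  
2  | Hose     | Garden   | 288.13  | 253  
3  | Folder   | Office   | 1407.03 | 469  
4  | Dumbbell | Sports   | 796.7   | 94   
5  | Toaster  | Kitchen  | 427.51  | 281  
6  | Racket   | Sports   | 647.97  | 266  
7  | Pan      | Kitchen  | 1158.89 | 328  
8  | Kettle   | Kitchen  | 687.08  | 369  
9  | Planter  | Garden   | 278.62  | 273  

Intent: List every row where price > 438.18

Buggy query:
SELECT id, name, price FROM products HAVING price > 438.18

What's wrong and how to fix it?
Bug: HAVING filters the output of aggregation, but this query has no GROUP BY and no aggregate functions, so SQLite rejects it (HAVING clause on a non-aggregate query); the condition here is per row

Fix: Replace HAVING with WHERE since the condition applies to individual rows

Corrected query:
SELECT id, name, price FROM products WHERE price > 438.18

Result:
id | name     | price  
---+----------+--------
3  | Folder   | 1407.03
4  | Dumbbell | 796.7  
6  | Racket   | 647.97 
7  | Pan      | 1158.89
8  | Kettle   | 687.08 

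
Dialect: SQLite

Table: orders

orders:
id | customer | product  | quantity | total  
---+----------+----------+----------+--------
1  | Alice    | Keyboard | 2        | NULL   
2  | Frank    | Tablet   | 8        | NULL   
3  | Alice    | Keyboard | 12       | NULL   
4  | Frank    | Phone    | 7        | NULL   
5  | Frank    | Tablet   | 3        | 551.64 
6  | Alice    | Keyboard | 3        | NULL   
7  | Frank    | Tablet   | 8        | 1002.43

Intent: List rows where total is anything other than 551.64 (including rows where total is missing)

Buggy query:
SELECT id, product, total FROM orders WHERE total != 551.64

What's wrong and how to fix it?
Bug: Inequality against NULL is unknown, not true; rows with NULL are dropped

Fix: Handle NULL separately with IS NULL alongside the inequality

Corrected query:
SELECT id, product, total FROM orders WHERE total != 551.64 OR total IS NULL

Result:
id | product  | total  
---+----------+--------
1  | Keyboard | NULL   
2  | Tablet   | NULL   
3  | Keyboard | NULL   
4  | Phone    | NULL   
6  | Keyboard | NULL   
7  | Tablet   | 1002.43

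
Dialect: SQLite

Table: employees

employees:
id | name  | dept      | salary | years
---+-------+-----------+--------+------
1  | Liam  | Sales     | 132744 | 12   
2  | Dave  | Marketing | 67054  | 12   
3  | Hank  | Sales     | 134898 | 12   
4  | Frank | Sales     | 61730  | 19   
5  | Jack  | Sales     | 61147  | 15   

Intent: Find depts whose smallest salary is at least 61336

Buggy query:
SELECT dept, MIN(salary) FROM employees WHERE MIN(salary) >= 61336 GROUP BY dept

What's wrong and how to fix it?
Bug: MIN() in WHERE is a misuse of aggregate

Fix: Use HAVING for the per-group MIN condition

Corrected query:
SELECT dept, MIN(salary) FROM employees GROUP BY dept HAVING MIN(salary) >= 61336

Result:
dept      | MIN(salary)
----------+------------
Marketing | 67054      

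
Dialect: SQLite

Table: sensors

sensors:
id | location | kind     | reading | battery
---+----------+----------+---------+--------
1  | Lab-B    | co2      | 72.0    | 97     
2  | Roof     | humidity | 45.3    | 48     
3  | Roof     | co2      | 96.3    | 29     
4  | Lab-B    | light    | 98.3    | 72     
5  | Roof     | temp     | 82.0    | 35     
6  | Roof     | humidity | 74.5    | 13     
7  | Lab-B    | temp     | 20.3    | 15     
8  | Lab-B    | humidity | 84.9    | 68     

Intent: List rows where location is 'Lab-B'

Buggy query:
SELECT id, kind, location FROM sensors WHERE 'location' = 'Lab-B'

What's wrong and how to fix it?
Bug: Single quotes denote string literals in SQL; the column name is being compared as a constant string

Fix: Remove the quotes around the column name (or use double quotes for an identifier)

Corrected query:
SELECT id, kind, location FROM sensors WHERE location = 'Lab-B'

Result:
id | kind     | location
---+----------+---------
1  | co2      | Lab-B   
4  | light    | Lab-B   
7  | temp     | Lab-B   
8  | humidity | Lab-B   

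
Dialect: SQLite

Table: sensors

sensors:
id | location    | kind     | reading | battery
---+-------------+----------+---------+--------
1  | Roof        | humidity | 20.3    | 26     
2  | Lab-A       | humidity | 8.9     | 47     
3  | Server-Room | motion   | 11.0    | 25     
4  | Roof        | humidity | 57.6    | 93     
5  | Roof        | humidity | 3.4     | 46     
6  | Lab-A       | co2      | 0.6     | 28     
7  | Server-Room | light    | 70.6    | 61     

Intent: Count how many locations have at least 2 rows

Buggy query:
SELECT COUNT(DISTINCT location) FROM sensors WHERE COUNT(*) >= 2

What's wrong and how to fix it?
Bug: COUNT(*) cannot appear in WHERE; the per-group count doesn't exist yet

Fix: Group first with HAVING COUNT(*) >= 2, then COUNT the resulting groups

Corrected query:
SELECT COUNT(*) FROM (SELECT location FROM sensors GROUP BY location HAVING COUNT(*) >= 2)

Result:
COUNT(*)
--------
3       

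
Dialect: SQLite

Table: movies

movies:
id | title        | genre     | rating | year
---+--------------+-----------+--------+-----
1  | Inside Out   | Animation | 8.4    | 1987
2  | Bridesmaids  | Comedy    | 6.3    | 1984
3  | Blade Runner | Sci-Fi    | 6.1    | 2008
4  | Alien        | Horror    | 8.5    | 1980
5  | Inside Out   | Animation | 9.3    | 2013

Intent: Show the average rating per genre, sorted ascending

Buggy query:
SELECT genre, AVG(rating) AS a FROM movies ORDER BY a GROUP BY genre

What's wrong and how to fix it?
Bug: GROUP BY must precede ORDER BY

Fix: Move ORDER BY to the end, after GROUP BY

Corrected query:
SELECT genre, AVG(rating) AS a FROM movies GROUP BY genre ORDER BY a

Result:
genre     | a   
----------+-----
Sci-Fi    | 6.1 
Comedy    | 6.3 
Horror    | 8.5 
Animation | 8.85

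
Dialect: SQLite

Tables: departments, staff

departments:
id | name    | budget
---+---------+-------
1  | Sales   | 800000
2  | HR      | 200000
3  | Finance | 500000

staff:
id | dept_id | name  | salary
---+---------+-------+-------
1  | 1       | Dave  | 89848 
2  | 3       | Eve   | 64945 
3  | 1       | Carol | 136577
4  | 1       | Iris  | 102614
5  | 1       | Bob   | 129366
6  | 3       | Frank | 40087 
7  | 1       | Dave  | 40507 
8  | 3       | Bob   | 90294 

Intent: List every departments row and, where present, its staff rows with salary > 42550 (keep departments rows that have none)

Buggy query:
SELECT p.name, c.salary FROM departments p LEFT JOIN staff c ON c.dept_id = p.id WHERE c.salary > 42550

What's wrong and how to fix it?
Bug: A WHERE condition on the right-hand table after LEFT JOIN drops unmatched parents

Fix: Move the right-table condition into the ON clause so unmatched parents are kept

Corrected query:
SELECT p.name, c.salary FROM departments p LEFT JOIN staff c ON c.dept_id = p.id AND c.salary > 42550

Result:
name    | salary
--------+-------
Sales   | 89848 
Sales   | 102614
Sales   | 129366
Sales   | 136577
HR      | NULL  
Finance | 64945 
Finance | 90294 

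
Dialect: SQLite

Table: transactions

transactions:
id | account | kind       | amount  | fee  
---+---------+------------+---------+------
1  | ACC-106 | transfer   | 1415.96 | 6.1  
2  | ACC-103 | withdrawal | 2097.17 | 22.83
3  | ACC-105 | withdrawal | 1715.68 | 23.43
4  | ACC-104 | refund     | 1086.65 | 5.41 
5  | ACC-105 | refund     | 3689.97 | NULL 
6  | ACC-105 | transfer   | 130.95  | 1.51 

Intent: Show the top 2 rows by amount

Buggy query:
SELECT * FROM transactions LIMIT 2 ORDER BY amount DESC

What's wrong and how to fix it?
Bug: LIMIT must come after ORDER BY

Fix: Sort with ORDER BY, then apply LIMIT

Corrected query:
SELECT * FROM transactions ORDER BY amount DESC LIMIT 2

Result:
id | account | kind       | amount  | fee  
---+---------+------------+---------+------
5  | ACC-105 | refund     | 3689.97 | NULL 
2  | ACC-103 | withdrawal | 2097.17 | 22.83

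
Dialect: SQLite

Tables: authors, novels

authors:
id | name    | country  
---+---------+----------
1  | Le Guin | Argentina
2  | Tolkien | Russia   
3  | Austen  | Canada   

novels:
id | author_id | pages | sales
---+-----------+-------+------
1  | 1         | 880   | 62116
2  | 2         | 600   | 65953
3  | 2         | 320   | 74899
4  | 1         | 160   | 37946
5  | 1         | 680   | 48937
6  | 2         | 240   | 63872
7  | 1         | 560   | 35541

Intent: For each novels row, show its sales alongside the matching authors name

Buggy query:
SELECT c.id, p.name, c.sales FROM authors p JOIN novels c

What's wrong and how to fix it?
Bug: JOIN with no ON clause produces a cartesian product; every novels row pairs with every authors row

Fix: Specify the join condition linking the foreign key to the parent id

Corrected query:
SELECT c.id, p.name, c.sales FROM authors p JOIN novels c ON c.author_id = p.id

Result:
id | name    | sales
---+---------+------
1  | Le Guin | 62116
2  | Tolkien | 65953
3  | Tolkien | 74899
4  | Le Guin | 37946
5  | Le Guin | 48937
6  | Tolkien | 63872
7  | Le Guin | 35541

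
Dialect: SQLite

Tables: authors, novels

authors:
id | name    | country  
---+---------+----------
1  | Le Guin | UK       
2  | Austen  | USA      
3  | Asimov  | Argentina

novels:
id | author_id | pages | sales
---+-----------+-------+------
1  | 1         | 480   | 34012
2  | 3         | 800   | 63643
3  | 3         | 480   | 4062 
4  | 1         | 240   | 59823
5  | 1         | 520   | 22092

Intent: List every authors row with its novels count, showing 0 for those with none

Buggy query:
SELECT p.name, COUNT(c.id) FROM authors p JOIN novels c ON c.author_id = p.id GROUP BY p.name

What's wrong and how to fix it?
Bug: INNER JOIN drops authors rows that have no matching novels rows

Fix: Switch to LEFT JOIN to retain unmatched parent rows

Corrected query:
SELECT p.name, COUNT(c.id) FROM authors p LEFT JOIN novels c ON c.author_id = p.id GROUP BY p.name

Result:
name    | COUNT(c.id)
--------+------------
Asimov  | 2          
Austen  | 0          
Le Guin | 3          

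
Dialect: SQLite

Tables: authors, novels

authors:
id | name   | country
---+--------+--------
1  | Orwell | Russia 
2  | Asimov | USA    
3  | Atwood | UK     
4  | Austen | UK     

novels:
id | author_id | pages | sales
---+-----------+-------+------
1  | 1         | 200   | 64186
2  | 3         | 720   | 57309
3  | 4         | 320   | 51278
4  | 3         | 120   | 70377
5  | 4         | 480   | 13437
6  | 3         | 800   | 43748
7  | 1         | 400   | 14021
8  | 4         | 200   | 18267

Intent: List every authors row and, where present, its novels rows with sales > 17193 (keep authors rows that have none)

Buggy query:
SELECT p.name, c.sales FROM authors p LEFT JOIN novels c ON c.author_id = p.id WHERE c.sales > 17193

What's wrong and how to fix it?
Bug: A WHERE condition on the right-hand table after LEFT JOIN drops unmatched parents

Fix: Move the right-table condition into the ON clause so unmatched parents are kept

Corrected query:
SELECT p.name, c.sales FROM authors p LEFT JOIN novels c ON c.author_id = p.id AND c.sales > 17193

Result:
name   | sales
-------+------
Orwell | 64186
Asimov | NULL 
Atwood | 43748
Atwood | 57309
Atwood | 70377
Austen | 18267
Austen | 51278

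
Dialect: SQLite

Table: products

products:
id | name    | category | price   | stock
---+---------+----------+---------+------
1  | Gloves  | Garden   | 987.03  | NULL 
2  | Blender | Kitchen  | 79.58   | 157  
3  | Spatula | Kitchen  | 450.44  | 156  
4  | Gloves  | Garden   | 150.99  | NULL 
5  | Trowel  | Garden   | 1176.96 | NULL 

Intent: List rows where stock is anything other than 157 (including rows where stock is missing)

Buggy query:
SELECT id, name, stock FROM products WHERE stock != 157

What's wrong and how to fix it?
Bug: Inequality against NULL is unknown, not true; rows with NULL are dropped

Fix: Handle NULL separately with IS NULL alongside the inequality

Corrected query:
SELECT id, name, stock FROM products WHERE stock != 157 OR stock IS NULL

Result:
id | name    | stock
---+---------+------
1  | Gloves  | NULL 
3  | Spatula | 156  
4  | Gloves  | NULL 
5  | Trowel  | NULL 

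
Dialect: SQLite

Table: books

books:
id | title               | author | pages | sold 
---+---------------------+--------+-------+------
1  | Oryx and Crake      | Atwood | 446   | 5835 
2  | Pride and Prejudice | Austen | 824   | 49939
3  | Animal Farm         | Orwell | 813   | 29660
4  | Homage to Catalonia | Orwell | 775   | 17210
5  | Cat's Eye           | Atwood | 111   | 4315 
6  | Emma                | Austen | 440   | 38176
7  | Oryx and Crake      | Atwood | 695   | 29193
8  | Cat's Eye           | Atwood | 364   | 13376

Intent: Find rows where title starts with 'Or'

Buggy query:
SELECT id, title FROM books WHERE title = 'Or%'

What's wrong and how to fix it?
Bug: '=' compares the literal string including the % character; pattern matching needs LIKE

Fix: Replace '=' with LIKE so 'Or%' is treated as a pattern

Corrected query:
SELECT id, title FROM books WHERE title LIKE 'Or%'

Result:
id | title         
---+---------------
1  | Oryx and Crake
7  | Oryx and Crake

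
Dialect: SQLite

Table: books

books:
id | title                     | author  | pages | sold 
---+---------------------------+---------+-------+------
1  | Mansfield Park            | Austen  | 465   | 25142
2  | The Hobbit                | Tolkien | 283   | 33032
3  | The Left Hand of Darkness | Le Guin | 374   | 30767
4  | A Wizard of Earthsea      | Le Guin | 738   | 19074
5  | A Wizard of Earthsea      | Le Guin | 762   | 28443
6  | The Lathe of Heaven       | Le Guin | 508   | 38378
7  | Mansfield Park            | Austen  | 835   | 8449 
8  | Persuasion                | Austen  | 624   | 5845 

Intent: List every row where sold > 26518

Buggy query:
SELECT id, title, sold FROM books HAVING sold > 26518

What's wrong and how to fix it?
Bug: This is a non-aggregate query (no GROUP BY, no aggregates), so in SQLite the HAVING clause is invalid here; a row-level condition belongs in WHERE

Fix: Use WHERE for row-level filtering

Corrected query:
SELECT id, title, sold FROM books WHERE sold > 26518

Result:
id | title                     | sold 
---+---------------------------+------
2  | The Hobbit                | 33032
3  | The Left Hand of Darkness | 30767
5  | A Wizard of Earthsea      | 28443
6  | The Lathe of Heaven       | 38378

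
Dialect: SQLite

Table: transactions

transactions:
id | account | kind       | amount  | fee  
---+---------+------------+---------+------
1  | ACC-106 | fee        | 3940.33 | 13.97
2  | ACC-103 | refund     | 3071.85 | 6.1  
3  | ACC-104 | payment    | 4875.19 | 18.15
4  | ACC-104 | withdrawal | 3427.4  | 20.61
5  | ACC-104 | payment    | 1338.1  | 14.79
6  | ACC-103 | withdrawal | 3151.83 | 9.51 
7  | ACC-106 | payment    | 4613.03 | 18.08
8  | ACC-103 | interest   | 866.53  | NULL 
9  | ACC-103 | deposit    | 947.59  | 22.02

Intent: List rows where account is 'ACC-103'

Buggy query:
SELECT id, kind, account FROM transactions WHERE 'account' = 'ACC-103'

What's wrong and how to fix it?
Bug: 'account' in single quotes is a string literal, not the column; the comparison is literal-vs-literal and never true

Fix: Remove the quotes around the column name (or use double quotes for an identifier)

Corrected query:
SELECT id, kind, account FROM transactions WHERE account = 'ACC-103'

Result:
id | kind       | account
---+------------+--------
2  | refund     | ACC-103
6  | withdrawal | ACC-103
8  | interest   | ACC-103
9  | deposit    | ACC-103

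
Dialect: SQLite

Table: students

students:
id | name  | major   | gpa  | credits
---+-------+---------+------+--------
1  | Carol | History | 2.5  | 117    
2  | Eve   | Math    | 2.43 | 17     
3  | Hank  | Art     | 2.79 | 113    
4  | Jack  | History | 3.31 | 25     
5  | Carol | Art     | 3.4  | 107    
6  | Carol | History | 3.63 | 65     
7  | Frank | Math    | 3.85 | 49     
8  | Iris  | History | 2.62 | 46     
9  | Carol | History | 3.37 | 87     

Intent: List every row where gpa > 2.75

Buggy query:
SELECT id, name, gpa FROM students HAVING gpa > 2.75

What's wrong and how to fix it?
Bug: HAVING filters the output of aggregation, but this query has no GROUP BY and no aggregate functions, so SQLite rejects it (HAVING clause on a non-aggregate query); the condition here is per row

Fix: Use WHERE for row-level filtering

Corrected query:
SELECT id, name, gpa FROM students WHERE gpa > 2.75

Result:
id | name  | gpa 
---+-------+-----
3  | Hank  | 2.79
4  | Jack  | 3.31
5  | Carol | 3.4 
6  | Carol | 3.63
7  | Frank | 3.85
9  | Carol | 3.37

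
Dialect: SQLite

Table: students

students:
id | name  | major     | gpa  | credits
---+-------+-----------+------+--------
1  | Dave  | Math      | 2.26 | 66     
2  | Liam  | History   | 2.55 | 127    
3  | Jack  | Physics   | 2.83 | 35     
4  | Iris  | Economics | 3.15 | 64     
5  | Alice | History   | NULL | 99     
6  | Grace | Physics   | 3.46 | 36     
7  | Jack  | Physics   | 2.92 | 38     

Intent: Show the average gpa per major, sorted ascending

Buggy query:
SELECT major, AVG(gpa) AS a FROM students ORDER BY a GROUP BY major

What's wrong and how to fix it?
Bug: GROUP BY must precede ORDER BY

Fix: Reorder: SELECT … FROM … GROUP BY … ORDER BY …

Corrected query:
SELECT major, AVG(gpa) AS a FROM students GROUP BY major ORDER BY a

Result:
major     | a   
----------+-----
Math      | 2.26
History   | 2.55
Physics   | 3.07
Economics | 3.15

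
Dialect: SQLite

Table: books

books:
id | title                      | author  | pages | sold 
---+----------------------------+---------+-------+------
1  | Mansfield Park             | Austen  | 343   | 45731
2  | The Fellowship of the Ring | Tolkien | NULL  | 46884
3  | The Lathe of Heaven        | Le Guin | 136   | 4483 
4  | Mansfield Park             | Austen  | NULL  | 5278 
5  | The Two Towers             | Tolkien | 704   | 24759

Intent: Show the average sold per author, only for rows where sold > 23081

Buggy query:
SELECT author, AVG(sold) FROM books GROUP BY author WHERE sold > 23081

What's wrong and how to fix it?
Bug: Row-level WHERE must come before GROUP BY in the clause order

Fix: Place WHERE between FROM and GROUP BY

Corrected query:
SELECT author, AVG(sold) FROM books WHERE sold > 23081 GROUP BY author

Result:
author  | AVG(sold)
--------+----------
Austen  | 45731    
Tolkien | 35821.5  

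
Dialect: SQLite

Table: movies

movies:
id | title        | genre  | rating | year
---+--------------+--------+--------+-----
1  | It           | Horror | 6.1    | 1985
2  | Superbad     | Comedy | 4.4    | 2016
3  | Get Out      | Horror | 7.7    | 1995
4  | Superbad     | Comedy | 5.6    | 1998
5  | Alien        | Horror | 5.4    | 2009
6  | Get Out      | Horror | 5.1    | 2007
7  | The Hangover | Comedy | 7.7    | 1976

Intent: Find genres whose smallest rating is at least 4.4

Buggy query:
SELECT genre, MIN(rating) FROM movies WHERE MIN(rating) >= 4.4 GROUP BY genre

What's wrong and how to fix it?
Bug: MIN() in WHERE is a misuse of aggregate

Fix: Replace WHERE with HAVING after the GROUP BY

Corrected query:
SELECT genre, MIN(rating) FROM movies GROUP BY genre HAVING MIN(rating) >= 4.4

Result:
genre  | MIN(rating)
-------+------------
Comedy | 4.4        
Horror | 5.1        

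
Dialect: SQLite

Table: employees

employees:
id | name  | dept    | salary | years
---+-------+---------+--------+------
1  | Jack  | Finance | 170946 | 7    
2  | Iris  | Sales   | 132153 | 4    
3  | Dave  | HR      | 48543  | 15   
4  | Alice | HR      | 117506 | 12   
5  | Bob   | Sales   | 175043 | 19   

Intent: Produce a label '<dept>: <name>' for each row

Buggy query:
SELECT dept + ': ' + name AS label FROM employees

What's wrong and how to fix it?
Bug: SQLite uses || for string concatenation; + coerces text to numbers (yielding 0)

Fix: Use the || operator for string concatenation

Corrected query:
SELECT dept || ': ' || name AS label FROM employees

Result:
label        
-------------
Finance: Jack
Sales: Iris  
HR: Dave     
HR: Alice    
Sales: Bob   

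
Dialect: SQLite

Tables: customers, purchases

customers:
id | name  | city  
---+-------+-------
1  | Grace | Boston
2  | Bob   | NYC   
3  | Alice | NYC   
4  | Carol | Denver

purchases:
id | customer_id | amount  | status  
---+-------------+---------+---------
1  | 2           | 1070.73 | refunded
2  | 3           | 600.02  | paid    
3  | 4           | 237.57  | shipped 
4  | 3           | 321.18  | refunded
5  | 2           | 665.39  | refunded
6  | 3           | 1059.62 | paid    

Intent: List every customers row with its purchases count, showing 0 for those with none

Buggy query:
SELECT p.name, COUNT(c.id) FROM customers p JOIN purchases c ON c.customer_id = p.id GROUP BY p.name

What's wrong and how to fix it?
Bug: INNER JOIN drops customers rows that have no matching purchases rows

Fix: Use LEFT JOIN so parents without children still appear (COUNT(c.id) gives 0)

Corrected query:
SELECT p.name, COUNT(c.id) FROM customers p LEFT JOIN purchases c ON c.customer_id = p.id GROUP BY p.name

Result:
name  | COUNT(c.id)
------+------------
Alice | 3          
Bob   | 2          
Carol | 1          
Grace | 0          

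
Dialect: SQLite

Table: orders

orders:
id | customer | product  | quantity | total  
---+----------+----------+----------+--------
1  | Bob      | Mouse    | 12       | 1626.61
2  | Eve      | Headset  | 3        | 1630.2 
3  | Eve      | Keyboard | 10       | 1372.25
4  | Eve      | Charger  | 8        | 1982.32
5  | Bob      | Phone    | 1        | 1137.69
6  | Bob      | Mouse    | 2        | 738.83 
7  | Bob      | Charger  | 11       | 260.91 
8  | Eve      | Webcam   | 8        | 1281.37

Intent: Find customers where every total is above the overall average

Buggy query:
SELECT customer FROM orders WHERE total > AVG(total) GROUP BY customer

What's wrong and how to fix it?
Bug: WHERE evaluates per row before aggregation, so AVG() is unavailable

Fix: Use a subquery for AVG and a HAVING MIN(...) filter so the condition holds for every row in the group

Corrected query:
SELECT customer FROM orders GROUP BY customer HAVING MIN(total) > (SELECT AVG(total) FROM orders)

Result:
customer
--------
Eve     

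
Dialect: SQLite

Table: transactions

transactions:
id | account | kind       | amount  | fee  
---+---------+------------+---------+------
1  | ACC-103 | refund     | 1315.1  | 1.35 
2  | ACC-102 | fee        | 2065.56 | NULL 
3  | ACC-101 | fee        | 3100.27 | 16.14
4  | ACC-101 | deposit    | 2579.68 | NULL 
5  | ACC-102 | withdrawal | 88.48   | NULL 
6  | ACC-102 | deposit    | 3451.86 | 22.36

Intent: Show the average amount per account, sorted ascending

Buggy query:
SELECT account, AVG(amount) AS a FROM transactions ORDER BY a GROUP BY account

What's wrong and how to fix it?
Bug: ORDER BY appears before GROUP BY; SQL clause order requires GROUP BY first

Fix: Move ORDER BY to the end, after GROUP BY

Corrected query:
SELECT account, AVG(amount) AS a FROM transactions GROUP BY account ORDER BY a

Result:
account | a          
--------+------------
ACC-103 | 1315.1     
ACC-102 | 1868.633333
ACC-101 | 2839.975   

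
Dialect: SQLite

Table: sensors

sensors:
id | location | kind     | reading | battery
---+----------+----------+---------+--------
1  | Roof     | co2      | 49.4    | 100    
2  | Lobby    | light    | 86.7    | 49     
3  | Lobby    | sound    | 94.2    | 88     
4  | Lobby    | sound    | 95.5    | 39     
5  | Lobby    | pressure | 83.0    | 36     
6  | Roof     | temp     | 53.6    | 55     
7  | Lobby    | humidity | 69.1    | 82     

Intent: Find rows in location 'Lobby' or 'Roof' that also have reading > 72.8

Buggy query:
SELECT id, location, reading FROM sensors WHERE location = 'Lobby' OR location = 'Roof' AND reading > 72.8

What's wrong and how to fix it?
Bug: AND binds tighter than OR, so this parses as location = 'Lobby' OR (location = 'Roof' AND reading > 72.8)

Fix: Group the OR with parentheses (or use IN), then AND the threshold

Corrected query:
SELECT id, location, reading FROM sensors WHERE (location = 'Lobby' OR location = 'Roof') AND reading > 72.8

Result:
id | location | reading
---+----------+--------
2  | Lobby    | 86.7   
3  | Lobby    | 94.2   
4  | Lobby    | 95.5   
5  | Lobby    | 83     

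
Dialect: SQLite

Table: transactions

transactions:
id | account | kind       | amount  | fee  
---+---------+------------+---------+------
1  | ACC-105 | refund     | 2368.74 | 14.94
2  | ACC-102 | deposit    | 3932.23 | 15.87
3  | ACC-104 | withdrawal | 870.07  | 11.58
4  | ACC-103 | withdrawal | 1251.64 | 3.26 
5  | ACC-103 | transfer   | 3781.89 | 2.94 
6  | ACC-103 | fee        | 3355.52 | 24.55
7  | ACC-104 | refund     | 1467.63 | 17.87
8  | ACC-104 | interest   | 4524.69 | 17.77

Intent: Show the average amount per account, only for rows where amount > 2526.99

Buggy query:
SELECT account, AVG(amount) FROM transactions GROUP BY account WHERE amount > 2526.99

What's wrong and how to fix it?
Bug: Row-level WHERE must come before GROUP BY in the clause order

Fix: Place WHERE between FROM and GROUP BY

Corrected query:
SELECT account, AVG(amount) FROM transactions WHERE amount > 2526.99 GROUP BY account

Result:
account | AVG(amount)
--------+------------
ACC-102 | 3932.23    
ACC-103 | 3568.705   
ACC-104 | 4524.69    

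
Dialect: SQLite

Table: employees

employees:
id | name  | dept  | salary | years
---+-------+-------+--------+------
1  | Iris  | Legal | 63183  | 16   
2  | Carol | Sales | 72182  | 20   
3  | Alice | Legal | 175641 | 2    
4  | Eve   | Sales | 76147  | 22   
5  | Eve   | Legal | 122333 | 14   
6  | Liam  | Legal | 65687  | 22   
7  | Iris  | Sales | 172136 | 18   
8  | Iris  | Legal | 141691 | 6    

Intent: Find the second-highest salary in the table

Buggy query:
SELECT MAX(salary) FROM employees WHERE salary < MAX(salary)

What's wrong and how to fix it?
Bug: MAX(salary) on the right of the comparison is an aggregate-in-WHERE error

Fix: Compute the overall MAX in a subquery, then take MAX of rows below it

Corrected query:
SELECT MAX(salary) FROM employees WHERE salary < (SELECT MAX(salary) FROM employees)

Result:
MAX(salary)
-----------
172136     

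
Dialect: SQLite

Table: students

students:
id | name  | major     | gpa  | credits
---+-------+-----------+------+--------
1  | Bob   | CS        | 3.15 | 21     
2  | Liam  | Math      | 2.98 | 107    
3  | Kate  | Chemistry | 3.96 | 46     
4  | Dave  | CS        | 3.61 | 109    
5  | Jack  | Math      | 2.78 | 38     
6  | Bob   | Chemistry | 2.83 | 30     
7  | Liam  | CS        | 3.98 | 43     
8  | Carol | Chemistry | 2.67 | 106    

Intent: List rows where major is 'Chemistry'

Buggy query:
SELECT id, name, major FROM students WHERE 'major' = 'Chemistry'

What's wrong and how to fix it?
Bug: Single quotes denote string literals in SQL; the column name is being compared as a constant string

Fix: Remove the quotes around the column name (or use double quotes for an identifier)

Corrected query:
SELECT id, name, major FROM students WHERE major = 'Chemistry'

Result:
id | name  | major    
---+-------+----------
3  | Kate  | Chemistry
6  | Bob   | Chemistry
8  | Carol | Chemistry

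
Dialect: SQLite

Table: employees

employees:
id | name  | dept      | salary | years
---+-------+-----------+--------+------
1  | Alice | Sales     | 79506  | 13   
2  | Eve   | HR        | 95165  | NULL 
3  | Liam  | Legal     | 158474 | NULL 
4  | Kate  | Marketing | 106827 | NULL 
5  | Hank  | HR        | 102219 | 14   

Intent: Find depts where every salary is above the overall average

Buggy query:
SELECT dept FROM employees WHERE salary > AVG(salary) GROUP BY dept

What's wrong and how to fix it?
Bug: AVG() is an aggregate; it can't sit directly in WHERE

Fix: Use a subquery for AVG and a HAVING MIN(...) filter so the condition holds for every row in the group

Corrected query:
SELECT dept FROM employees GROUP BY dept HAVING MIN(salary) > (SELECT AVG(salary) FROM employees)

Result:
dept 
-----
Legal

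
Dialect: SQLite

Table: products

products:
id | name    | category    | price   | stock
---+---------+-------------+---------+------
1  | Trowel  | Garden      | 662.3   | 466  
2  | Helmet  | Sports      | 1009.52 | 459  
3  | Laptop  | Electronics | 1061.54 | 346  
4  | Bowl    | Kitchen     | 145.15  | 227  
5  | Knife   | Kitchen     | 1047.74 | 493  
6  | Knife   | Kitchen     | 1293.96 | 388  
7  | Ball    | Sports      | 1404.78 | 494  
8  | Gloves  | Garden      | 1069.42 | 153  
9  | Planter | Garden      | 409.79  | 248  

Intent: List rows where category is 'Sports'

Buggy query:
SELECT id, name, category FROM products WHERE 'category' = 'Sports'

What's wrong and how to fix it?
Bug: Single quotes denote string literals in SQL; the column name is being compared as a constant string

Fix: Remove the quotes around the column name (or use double quotes for an identifier)

Corrected query:
SELECT id, name, category FROM products WHERE category = 'Sports'

Result:
id | name   | category
---+--------+---------
2  | Helmet | Sports  
7  | Ball   | Sports  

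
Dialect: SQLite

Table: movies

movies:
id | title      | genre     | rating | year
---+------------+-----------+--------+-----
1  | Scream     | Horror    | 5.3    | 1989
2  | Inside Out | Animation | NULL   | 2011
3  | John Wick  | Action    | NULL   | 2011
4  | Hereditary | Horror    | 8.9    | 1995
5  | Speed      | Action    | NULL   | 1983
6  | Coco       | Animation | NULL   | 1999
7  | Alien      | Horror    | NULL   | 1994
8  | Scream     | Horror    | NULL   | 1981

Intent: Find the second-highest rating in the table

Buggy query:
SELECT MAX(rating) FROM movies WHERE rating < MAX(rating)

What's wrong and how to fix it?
Bug: The inner MAX is an aggregate inside WHERE, which is not allowed

Fix: Compute the overall MAX in a subquery, then take MAX of rows below it

Corrected query:
SELECT MAX(rating) FROM movies WHERE rating < (SELECT MAX(rating) FROM movies)

Result:
MAX(rating)
-----------
5.3        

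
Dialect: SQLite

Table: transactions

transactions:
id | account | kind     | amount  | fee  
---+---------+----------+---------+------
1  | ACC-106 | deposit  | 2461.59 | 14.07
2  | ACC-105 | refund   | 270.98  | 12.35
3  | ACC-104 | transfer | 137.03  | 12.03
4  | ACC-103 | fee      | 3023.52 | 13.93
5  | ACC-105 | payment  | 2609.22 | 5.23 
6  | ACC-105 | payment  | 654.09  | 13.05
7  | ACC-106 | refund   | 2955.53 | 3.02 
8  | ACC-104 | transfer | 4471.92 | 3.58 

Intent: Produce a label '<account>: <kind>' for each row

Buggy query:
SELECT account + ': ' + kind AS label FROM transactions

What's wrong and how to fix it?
Bug: SQLite uses || for string concatenation; + coerces text to numbers (yielding 0)

Fix: Use the || operator for string concatenation

Corrected query:
SELECT account || ': ' || kind AS label FROM transactions

Result:
label            
-----------------
ACC-106: deposit 
ACC-105: refund  
ACC-104: transfer
ACC-103: fee     
ACC-105: payment 
ACC-105: payment 
ACC-106: refund  
ACC-104: transfer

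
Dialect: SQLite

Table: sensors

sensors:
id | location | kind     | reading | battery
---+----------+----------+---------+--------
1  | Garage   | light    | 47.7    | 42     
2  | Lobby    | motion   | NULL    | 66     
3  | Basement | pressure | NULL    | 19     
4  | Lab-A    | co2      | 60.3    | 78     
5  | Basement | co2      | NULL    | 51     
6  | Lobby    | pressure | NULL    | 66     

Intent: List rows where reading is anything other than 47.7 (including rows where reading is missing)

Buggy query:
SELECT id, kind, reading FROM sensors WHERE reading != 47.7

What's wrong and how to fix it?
Bug: Inequality against NULL is unknown, not true; rows with NULL are dropped

Fix: Add an explicit OR reading IS NULL to include the missing-value rows

Corrected query:
SELECT id, kind, reading FROM sensors WHERE reading != 47.7 OR reading IS NULL

Result:
id | kind     | reading
---+----------+--------
2  | motion   | NULL   
3  | pressure | NULL   
4  | co2      | 60.3   
5  | co2      | NULL   
6  | pressure | NULL   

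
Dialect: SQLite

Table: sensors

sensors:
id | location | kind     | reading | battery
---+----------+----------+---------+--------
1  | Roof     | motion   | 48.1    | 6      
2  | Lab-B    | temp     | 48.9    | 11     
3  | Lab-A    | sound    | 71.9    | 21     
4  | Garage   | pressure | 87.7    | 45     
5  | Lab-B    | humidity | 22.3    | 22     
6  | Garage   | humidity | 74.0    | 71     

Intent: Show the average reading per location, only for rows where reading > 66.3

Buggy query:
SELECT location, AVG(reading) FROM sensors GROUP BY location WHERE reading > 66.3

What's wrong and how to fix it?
Bug: Row-level WHERE must come before GROUP BY in the clause order

Fix: Place WHERE between FROM and GROUP BY

Corrected query:
SELECT location, AVG(reading) FROM sensors WHERE reading > 66.3 GROUP BY location

Result:
location | AVG(reading)
---------+-------------
Garage   | 80.85       
Lab-A    | 71.9        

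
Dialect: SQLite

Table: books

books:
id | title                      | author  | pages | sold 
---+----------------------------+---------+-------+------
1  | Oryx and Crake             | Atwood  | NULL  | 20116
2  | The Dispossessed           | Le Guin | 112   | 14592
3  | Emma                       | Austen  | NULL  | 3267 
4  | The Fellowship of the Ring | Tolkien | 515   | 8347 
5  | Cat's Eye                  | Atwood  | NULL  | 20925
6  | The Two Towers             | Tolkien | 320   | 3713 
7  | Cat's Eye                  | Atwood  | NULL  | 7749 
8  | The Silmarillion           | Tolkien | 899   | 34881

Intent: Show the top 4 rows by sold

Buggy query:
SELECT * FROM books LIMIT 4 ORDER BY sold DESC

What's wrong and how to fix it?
Bug: ORDER BY cannot follow LIMIT; LIMIT is the final clause

Fix: Sort with ORDER BY, then apply LIMIT

Corrected query:
SELECT * FROM books ORDER BY sold DESC LIMIT 4

Result:
id | title            | author  | pages | sold 
---+------------------+---------+-------+------
8  | The Silmarillion | Tolkien | 899   | 34881
5  | Cat's Eye        | Atwood  | NULL  | 20925
1  | Oryx and Crake   | Atwood  | NULL  | 20116
2  | The Dispossessed | Le Guin | 112   | 14592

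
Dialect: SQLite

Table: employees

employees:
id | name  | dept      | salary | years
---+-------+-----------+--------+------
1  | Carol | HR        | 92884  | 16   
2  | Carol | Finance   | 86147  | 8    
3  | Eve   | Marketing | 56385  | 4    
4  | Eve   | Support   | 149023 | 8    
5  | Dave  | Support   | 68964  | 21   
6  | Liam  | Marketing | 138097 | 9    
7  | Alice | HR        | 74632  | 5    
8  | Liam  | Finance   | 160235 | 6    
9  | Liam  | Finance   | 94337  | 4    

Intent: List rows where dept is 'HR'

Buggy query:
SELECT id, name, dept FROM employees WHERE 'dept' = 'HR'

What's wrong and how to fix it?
Bug: Single quotes denote string literals in SQL; the column name is being compared as a constant string

Fix: Remove the quotes around the column name (or use double quotes for an identifier)

Corrected query:
SELECT id, name, dept FROM employees WHERE dept = 'HR'

Result:
id | name  | dept
---+-------+-----
1  | Carol | HR  
7  | Alice | HR  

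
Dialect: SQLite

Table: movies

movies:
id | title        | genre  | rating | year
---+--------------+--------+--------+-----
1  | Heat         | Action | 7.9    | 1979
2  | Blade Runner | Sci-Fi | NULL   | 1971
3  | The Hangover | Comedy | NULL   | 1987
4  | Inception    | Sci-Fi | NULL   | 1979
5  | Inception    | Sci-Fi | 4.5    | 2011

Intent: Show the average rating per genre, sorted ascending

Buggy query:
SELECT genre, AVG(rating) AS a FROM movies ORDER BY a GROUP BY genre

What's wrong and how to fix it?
Bug: GROUP BY must precede ORDER BY

Fix: Reorder: SELECT … FROM … GROUP BY … ORDER BY …

Corrected query:
SELECT genre, AVG(rating) AS a FROM movies GROUP BY genre ORDER BY a

Result:
genre  | a   
-------+-----
Comedy | NULL
Sci-Fi | 4.5 
Action | 7.9 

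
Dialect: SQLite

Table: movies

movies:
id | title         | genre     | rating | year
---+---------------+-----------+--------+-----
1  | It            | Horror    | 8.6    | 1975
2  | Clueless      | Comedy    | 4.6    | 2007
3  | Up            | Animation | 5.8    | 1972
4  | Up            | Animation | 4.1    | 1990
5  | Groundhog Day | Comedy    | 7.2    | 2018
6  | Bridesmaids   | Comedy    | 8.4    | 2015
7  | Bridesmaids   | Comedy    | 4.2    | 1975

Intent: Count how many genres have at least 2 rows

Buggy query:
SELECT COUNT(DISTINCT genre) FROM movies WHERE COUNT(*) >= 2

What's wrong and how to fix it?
Bug: WHERE filters individual rows, not groups, so a group-level COUNT is invalid there

Fix: Group first with HAVING COUNT(*) >= 2, then COUNT the resulting groups

Corrected query:
SELECT COUNT(*) FROM (SELECT genre FROM movies GROUP BY genre HAVING COUNT(*) >= 2)

Result:
COUNT(*)
--------
2       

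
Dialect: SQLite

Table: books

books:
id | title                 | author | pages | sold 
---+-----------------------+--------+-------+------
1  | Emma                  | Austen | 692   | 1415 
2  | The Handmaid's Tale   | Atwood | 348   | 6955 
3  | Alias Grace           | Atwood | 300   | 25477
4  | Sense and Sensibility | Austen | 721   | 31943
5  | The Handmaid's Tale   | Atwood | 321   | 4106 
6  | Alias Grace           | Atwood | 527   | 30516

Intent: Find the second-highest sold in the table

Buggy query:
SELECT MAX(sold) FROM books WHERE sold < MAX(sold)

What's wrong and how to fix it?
Bug: The inner MAX is an aggregate inside WHERE, which is not allowed

Fix: Put the inner MAX in a scalar subquery

Corrected query:
SELECT MAX(sold) FROM books WHERE sold < (SELECT MAX(sold) FROM books)

Result:
MAX(sold)
---------
30516    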